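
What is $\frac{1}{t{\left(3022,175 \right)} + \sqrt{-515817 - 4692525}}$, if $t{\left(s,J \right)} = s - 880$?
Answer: $\frac{357}{1632751} - \frac{i \sqrt{5208342}}{9796506} \approx 0.00021865 - 0.00023296 i$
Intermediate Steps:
$t{\left(s,J \right)} = -880 + s$ ($t{\left(s,J \right)} = s - 880 = -880 + s$)
$\frac{1}{t{\left(3022,175 \right)} + \sqrt{-515817 - 4692525}} = \frac{1}{\left(-880 + 3022\right) + \sqrt{-515817 - 4692525}} = \frac{1}{2142 + \sqrt{-5208342}} = \frac{1}{2142 + i \sqrt{5208342}}$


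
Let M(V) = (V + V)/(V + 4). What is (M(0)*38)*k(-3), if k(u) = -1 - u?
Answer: 0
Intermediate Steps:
M(V) = 2*V/(4 + V) (M(V) = (2*V)/(4 + V) = 2*V/(4 + V))
(M(0)*38)*k(-3) = ((2*0/(4 + 0))*38)*(-1 - 1*(-3)) = ((2*0/4)*38)*(-1 + 3) = ((2*0*(1/4))*38)*2 = (0*38)*2 = 0*2 = 0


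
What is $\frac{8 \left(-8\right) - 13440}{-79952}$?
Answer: $\frac{844}{4997} \approx 0.1689$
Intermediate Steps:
$\frac{8 \left(-8\right) - 13440}{-79952} = \left(-64 - 13440\right) \left(- \frac{1}{79952}\right) = \left(-13504\right) \left(- \frac{1}{79952}\right) = \frac{844}{4997}$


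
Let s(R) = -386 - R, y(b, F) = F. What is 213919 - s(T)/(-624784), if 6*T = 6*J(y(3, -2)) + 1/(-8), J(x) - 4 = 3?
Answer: 6415352068945/29989632 ≈ 2.1392e+5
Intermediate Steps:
J(x) = 7 (J(x) = 4 + 3 = 7)
T = 335/48 (T = (6*7 + 1/(-8))/6 = (42 - ⅛)/6 = (⅙)*(335/8) = 335/48 ≈ 6.9792)
213919 - s(T)/(-624784) = 213919 - (-386 - 1*335/48)/(-624784) = 213919 - (-386 - 335/48)*(-1)/624784 = 213919 - (-18863)*(-1)/(48*624784) = 213919 - 1*18863/29989632 = 213919 - 18863/29989632 = 6415352068945/29989632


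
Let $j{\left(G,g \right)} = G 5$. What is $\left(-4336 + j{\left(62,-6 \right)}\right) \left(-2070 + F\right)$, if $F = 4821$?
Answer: $-11075526$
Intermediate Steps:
$j{\left(G,g \right)} = 5 G$
$\left(-4336 + j{\left(62,-6 \right)}\right) \left(-2070 + F\right) = \left(-4336 + 5 \cdot 62\right) \left(-2070 + 4821\right) = \left(-4336 + 310\right) 2751 = \left(-4026\right) 2751 = -11075526$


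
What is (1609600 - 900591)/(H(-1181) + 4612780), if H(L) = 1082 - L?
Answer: 709009/4615043 ≈ 0.15363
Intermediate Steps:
(1609600 - 900591)/(H(-1181) + 4612780) = (1609600 - 900591)/((1082 - 1*(-1181)) + 4612780) = 709009/((1082 + 1181) + 4612780) = 709009/(2263 + 4612780) = 709009/4615043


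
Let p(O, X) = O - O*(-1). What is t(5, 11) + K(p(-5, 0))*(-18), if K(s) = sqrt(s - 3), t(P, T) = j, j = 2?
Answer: 2 - 18*I*sqrt(13) ≈ 2.0 - 64.9*I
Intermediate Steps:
p(O, X) = 2*O (p(O, X) = O - (-1)*O = O + O = 2*O)
t(P, T) = 2
K(s) = sqrt(-3 + s)
t(5, 11) + K(p(-5, 0))*(-18) = 2 + sqrt(-3 + 2*(-5))*(-18) = 2 + sqrt(-3 - 10)*(-18) = 2 + sqrt(-13)*(-18) = 2 + (I*sqrt(13))*(-18) = 2 - 18*I*sqrt(13)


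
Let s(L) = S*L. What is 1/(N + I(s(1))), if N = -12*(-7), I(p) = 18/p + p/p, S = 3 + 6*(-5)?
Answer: 3/253 ≈ 0.011858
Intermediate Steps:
S = -27 (S = 3 - 30 = -27)
s(L) = -27*L
I(p) = 1 + 18/p (I(p) = 18/p + 1 = 1 + 18/p)
N = 84
1/(N + I(s(1))) = 1/(84 + (18 - 27*1)/((-27*1))) = 1/(84 + (18 - 27)/(-27)) = 1/(84 - 1/27*(-9)) = 1/(84 + 1/3) = 1/(253/3) = 3/253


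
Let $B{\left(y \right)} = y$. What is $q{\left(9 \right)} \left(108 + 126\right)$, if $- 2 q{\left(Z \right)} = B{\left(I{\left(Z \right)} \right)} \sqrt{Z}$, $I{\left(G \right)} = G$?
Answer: $-3159$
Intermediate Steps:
$q{\left(Z \right)} = - \frac{Z^{\frac{3}{2}}}{2}$ ($q{\left(Z \right)} = - \frac{Z \sqrt{Z}}{2} = - \frac{Z^{\frac{3}{2}}}{2}$)
$q{\left(9 \right)} \left(108 + 126\right) = - \frac{9^{\frac{3}{2}}}{2} \left(108 + 126\right) = \left(- \frac{1}{2}\right) 27 \cdot 234 = \left(- \frac{27}{2}\right) 234 = -3159$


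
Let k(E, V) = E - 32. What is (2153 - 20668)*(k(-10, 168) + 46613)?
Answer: -862262065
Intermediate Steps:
k(E, V) = -32 + E
(2153 - 20668)*(k(-10, 168) + 46613) = (2153 - 20668)*((-32 - 10) + 46613) = -18515*(-42 + 46613) = -18515*46571 = -862262065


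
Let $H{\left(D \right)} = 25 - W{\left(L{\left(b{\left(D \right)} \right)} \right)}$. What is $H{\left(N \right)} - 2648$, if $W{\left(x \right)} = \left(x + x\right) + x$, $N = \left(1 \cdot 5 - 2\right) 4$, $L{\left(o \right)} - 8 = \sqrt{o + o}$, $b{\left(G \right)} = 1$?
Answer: $-2647 - 3 \sqrt{2} \approx -2651.2$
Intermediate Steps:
$L{\left(o \right)} = 8 + \sqrt{2} \sqrt{o}$ ($L{\left(o \right)} = 8 + \sqrt{o + o} = 8 + \sqrt{2 o} = 8 + \sqrt{2} \sqrt{o}$)
$N = 12$ ($N = \left(5 - 2\right) 4 = 3 \cdot 4 = 12$)
$W{\left(x \right)} = 3 x$ ($W{\left(x \right)} = 2 x + x = 3 x$)
$H{\left(D \right)} = 1 - 3 \sqrt{2}$ ($H{\left(D \right)} = 25 - 3 \left(8 + \sqrt{2} \sqrt{1}\right) = 25 - 3 \left(8 + \sqrt{2} \cdot 1\right) = 25 - 3 \left(8 + \sqrt{2}\right) = 25 - \left(24 + 3 \sqrt{2}\right) = 1 - 3 \sqrt{2}$)
$H{\left(N \right)} - 2648 = \left(1 - 3 \sqrt{2}\right) - 2648 = -2647 - 3 \sqrt{2}$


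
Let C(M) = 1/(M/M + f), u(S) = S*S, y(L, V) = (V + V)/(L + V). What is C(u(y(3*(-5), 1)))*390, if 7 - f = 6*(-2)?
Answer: 39/2 ≈ 19.500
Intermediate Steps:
y(L, V) = 2*V/(L + V) (y(L, V) = (2*V)/(L + V) = 2*V/(L + V))
u(S) = S²
f = 19 (f = 7 - 6*(-2) = 7 - 1*(-12) = 7 + 12 = 19)
C(M) = 1/20 (C(M) = 1/(M/M + 19) = 1/(1 + 19) = 1/20)
C(u(y(3*(-5), 1)))*390 = (1/20)*390 = 39/2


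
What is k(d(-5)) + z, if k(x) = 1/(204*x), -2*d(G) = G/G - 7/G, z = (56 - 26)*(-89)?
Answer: -3268085/1224 ≈ -2670.0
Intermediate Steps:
z = -2670 (z = 30*(-89) = -2670)
d(G) = -½ + 7/(2*G) (d(G) = -(G/G - 7/G)/2 = -(1 - 7/G)/2 = -½ + 7/(2*G))
k(x) = 1/(204*x)
k(d(-5)) + z = 1/(204*(((½)*(7 - 1*(-5))/(-5)))) - 2670 = 1/(204*(((½)*(-⅕)*(7 + 5)))) - 2670 = 1/(204*(((½)*(-⅕)*12))) - 2670 = 1/(204*(-6/5)) - 2670 = (1/204)*(-⅚) - 2670 = -5/1224 - 2670 = -3268085/1224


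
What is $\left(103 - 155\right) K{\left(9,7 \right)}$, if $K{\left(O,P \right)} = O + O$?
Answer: $-936$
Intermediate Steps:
$K{\left(O,P \right)} = 2 O$
$\left(103 - 155\right) K{\left(9,7 \right)} = \left(103 - 155\right) 2 \cdot 9 = \left(-52\right) 18 = -936$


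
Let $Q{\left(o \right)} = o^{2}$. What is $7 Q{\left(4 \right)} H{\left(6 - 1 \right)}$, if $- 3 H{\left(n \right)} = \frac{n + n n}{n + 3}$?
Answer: $-140$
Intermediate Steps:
$H{\left(n \right)} = - \frac{n + n^{2}}{3 \left(3 + n\right)}$ ($H{\left(n \right)} = - \frac{\left(n + n n\right) \frac{1}{n + 3}}{3} = - \frac{\left(n + n^{2}\right) \frac{1}{3 + n}}{3} = - \frac{\frac{1}{3 + n} \left(n + n^{2}\right)}{3} = - \frac{n + n^{2}}{3 \left(3 + n\right)}$)
$7 Q{\left(4 \right)} H{\left(6 - 1 \right)} = 7 \cdot 4^{2} \left(- \frac{\left(6 - 1\right) \left(1 + \left(6 - 1\right)\right)}{9 + 3 \left(6 - 1\right)}\right) = 7 \cdot 16 \left(- \frac{\left(6 - 1\right) \left(1 + \left(6 - 1\right)\right)}{9 + 3 \left(6 - 1\right)}\right) = 112 \left(\left(-1\right) 5 \frac{1}{9 + 3 \cdot 5} \left(1 + 5\right)\right) = 112 \left(\left(-1\right) 5 \frac{1}{9 + 15} \cdot 6\right) = 112 \left(\left(-1\right) 5 \cdot \frac{1}{24} \cdot 6\right) = 112 \left(- \frac{5}{4}\right) = -140$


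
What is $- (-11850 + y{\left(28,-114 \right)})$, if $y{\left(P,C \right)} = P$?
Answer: $11822$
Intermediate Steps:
$- (-11850 + y{\left(28,-114 \right)}) = - (-11850 + 28) = \left(-1\right) \left(-11822\right) = 11822$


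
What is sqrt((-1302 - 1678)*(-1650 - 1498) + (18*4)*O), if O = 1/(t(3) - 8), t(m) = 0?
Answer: sqrt(9381031) ≈ 3062.8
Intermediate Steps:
O = -1/8 (O = 1/(0 - 8) = 1/(-8) = -1/8 ≈ -0.12500)
sqrt((-1302 - 1678)*(-1650 - 1498) + (18*4)*O) = sqrt((-1302 - 1678)*(-1650 - 1498) + (18*4)*(-1/8)) = sqrt(-2980*(-3148) + 72*(-1/8)) = sqrt(9381040 - 9) = sqrt(9381031)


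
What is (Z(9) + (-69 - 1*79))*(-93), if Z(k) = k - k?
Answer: 13764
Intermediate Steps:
Z(k) = 0
(Z(9) + (-69 - 1*79))*(-93) = (0 + (-69 - 1*79))*(-93) = (0 + (-69 - 79))*(-93) = (0 - 148)*(-93) = -148*(-93) = 13764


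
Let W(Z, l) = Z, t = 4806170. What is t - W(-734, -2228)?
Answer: 4806904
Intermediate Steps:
t - W(-734, -2228) = 4806170 - 1*(-734) = 4806170 + 734 = 4806904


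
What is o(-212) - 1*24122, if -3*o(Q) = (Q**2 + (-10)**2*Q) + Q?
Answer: -31966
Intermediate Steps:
o(Q) = -101*Q/3 - Q**2/3 (o(Q) = -((Q**2 + (-10)**2*Q) + Q)/3 = -((Q**2 + 100*Q) + Q)/3 = -(Q**2 + 101*Q)/3 = -101*Q/3 - Q**2/3)
o(-212) - 1*24122 = -1/3*(-212)*(101 - 212) - 1*24122 = -1/3*(-212)*(-111) - 24122 = -7844 - 24122 = -31966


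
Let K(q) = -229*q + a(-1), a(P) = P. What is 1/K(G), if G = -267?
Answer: 1/61142 ≈ 1.6355e-5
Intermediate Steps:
K(q) = -1 - 229*q (K(q) = -229*q - 1 = -1 - 229*q)
1/K(G) = 1/(-1 - 229*(-267)) = 1/(-1 + 61143) = 1/61142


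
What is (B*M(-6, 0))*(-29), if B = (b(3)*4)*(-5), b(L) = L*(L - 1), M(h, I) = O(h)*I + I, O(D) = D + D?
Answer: 0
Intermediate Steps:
O(D) = 2*D
M(h, I) = I + 2*I*h (M(h, I) = (2*h)*I + I = 2*I*h + I = I + 2*I*h)
b(L) = L*(-1 + L)
B = -120 (B = ((3*(-1 + 3))*4)*(-5) = ((3*2)*4)*(-5) = (6*4)*(-5) = 24*(-5) = -120)
(B*M(-6, 0))*(-29) = -0*(1 + 2*(-6))*(-29) = -0*(1 - 12)*(-29) = -0*(-11)*(-29) = -120*0*(-29) = 0*(-29) = 0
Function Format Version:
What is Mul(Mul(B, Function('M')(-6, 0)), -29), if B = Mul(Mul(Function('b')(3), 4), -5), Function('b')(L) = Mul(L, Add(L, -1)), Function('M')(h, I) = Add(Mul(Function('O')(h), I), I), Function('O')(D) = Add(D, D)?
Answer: 0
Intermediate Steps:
Function('O')(D) = Mul(2, D)
Function('M')(h, I) = Add(I, Mul(2, I, h)) (Function('M')(h, I) = Add(Mul(Mul(2, h), I), I) = Add(Mul(2, I, h), I) = Add(I, Mul(2, I, h)))
Function('b')(L) = Mul(L, Add(-1, L))
B = -120 (B = Mul(Mul(Mul(3, Add(-1, 3)), 4), -5) = Mul(Mul(Mul(3, 2), 4), -5) = Mul(Mul(6, 4), -5) = Mul(24, -5) = -120)
Mul(Mul(B, Function('M')(-6, 0)), -29) = Mul(Mul(-120, Mul(0, Add(1, Mul(2, -6)))), -29) = Mul(Mul(-120, Mul(0, Add(1, -12))), -29) = Mul(Mul(-120, Mul(0, -11)), -29) = Mul(Mul(-120, 0), -29) = Mul(0, -29) = 0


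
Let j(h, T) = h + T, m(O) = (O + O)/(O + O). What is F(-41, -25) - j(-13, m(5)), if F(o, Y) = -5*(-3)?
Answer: 27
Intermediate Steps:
m(O) = 1 (m(O) = (2*O)/((2*O)) = (2*O)*(1/(2*O)) = 1)
F(o, Y) = 15
j(h, T) = T + h
F(-41, -25) - j(-13, m(5)) = 15 - (1 - 13) = 15 - 1*(-12) = 15 + 12 = 27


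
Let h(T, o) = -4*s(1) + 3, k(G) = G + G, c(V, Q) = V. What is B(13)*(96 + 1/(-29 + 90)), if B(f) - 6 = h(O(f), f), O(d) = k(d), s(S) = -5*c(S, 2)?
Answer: 169853/61 ≈ 2784.5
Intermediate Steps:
k(G) = 2*G
s(S) = -5*S
O(d) = 2*d
h(T, o) = 23 (h(T, o) = -(-20) + 3 = -4*(-5) + 3 = 20 + 3 = 23)
B(f) = 29 (B(f) = 6 + 23 = 29)
B(13)*(96 + 1/(-29 + 90)) = 29*(96 + 1/(-29 + 90)) = 29*(96 + 1/61) = 29*(5857/61) = 169853/61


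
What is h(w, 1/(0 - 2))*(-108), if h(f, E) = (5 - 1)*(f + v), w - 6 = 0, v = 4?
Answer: -4320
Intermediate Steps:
w = 6 (w = 6 + 0 = 6)
h(f, E) = 16 + 4*f (h(f, E) = (5 - 1)*(f + 4) = 4*(4 + f) = 16 + 4*f)
h(w, 1/(0 - 2))*(-108) = (16 + 4*6)*(-108) = (16 + 24)*(-108) = 40*(-108) = -4320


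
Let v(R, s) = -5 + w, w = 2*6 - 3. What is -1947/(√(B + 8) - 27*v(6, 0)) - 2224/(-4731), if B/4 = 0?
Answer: 255184675/13786134 + 1947*√2/5828 ≈ 18.983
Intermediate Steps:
B = 0 (B = 4*0 = 0)
w = 9 (w = 12 - 3 = 9)
v(R, s) = 4 (v(R, s) = -5 + 9 = 4)
-1947/(√(B + 8) - 27*v(6, 0)) - 2224/(-4731) = -1947/(√(0 + 8) - 27*4) - 2224/(-4731) = -1947/(√8 - 108) - 2224*(-1/4731) = -1947/(2*√2 - 108) + 2224/4731 = -1947/(-108 + 2*√2) + 2224/4731 = 2224/4731 - 1947/(-108 + 2*√2)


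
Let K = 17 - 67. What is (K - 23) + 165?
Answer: 92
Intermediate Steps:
K = -50
(K - 23) + 165 = (-50 - 23) + 165 = -73 + 165 = 92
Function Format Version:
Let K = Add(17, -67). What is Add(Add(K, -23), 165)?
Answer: 92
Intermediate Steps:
K = -50
Add(Add(K, -23), 165) = Add(Add(-50, -23), 165) = Add(-73, 165) = 92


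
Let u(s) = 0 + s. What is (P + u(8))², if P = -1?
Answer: 49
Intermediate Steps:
u(s) = s
(P + u(8))² = (-1 + 8)² = 7² = 49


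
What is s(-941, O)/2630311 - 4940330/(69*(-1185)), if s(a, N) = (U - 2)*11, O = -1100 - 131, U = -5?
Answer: 2598919609345/43013475783 ≈ 60.421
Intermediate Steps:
O = -1231
s(a, N) = -77 (s(a, N) = (-5 - 2)*11 = -7*11 = -77)
s(-941, O)/2630311 - 4940330/(69*(-1185)) = -77/2630311 - 4940330/(69*(-1185)) = -77*1/2630311 - 4940330/(-81765) = -77/2630311 - 4940330*(-1/81765) = -77/2630311 + 988066/16353 = 2598919609345/43013475783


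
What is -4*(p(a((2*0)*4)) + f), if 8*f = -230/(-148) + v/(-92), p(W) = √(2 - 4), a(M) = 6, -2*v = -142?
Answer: -2663/6808 - 4*I*√2 ≈ -0.39116 - 5.6569*I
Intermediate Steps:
v = 71 (v = -½*(-142) = 71)
p(W) = I*√2 (p(W) = √(-2) = I*√2)
f = 2663/27232 (f = (-230/(-148) + 71/(-92))/8 = (-230*(-1/148) + 71*(-1/92))/8 = (115/74 - 71/92)/8 = (⅛)*(2663/3404) = 2663/27232 ≈ 0.097789)
-4*(p(a((2*0)*4)) + f) = -4*(I*√2 + 2663/27232) = -4*(2663/27232 + I*√2) = -2663/6808 - 4*I*√2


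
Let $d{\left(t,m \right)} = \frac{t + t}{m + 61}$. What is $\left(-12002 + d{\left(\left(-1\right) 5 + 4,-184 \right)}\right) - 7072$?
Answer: $- \frac{2346100}{123} \approx -19074.0$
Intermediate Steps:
$d{\left(t,m \right)} = \frac{2 t}{61 + m}$
$\left(-12002 + d{\left(\left(-1\right) 5 + 4,-184 \right)}\right) - 7072 = \left(-12002 + \frac{2 \left(\left(-1\right) 5 + 4\right)}{61 - 184}\right) - 7072 = \left(-12002 + \frac{2 \left(-5 + 4\right)}{-123}\right) - 7072 = \left(-12002 + 2 \left(-1\right) \left(- \frac{1}{123}\right)\right) - 7072 = \left(-12002 + \frac{2}{123}\right) - 7072 = - \frac{1476244}{123} - 7072 = - \frac{2346100}{123}$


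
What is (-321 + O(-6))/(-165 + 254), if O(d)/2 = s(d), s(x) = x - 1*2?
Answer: -337/89 ≈ -3.7865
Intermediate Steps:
s(x) = -2 + x (s(x) = x - 2 = -2 + x)
O(d) = -4 + 2*d (O(d) = 2*(-2 + d) = -4 + 2*d)
(-321 + O(-6))/(-165 + 254) = (-321 + (-4 + 2*(-6)))/(-165 + 254) = (-321 + (-4 - 12))/89 = (-321 - 16)*(1/89) = -337*1/89 = -337/89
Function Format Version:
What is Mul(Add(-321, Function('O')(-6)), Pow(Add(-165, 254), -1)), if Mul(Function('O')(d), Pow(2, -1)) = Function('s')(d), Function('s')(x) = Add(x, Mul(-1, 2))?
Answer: Rational(-337, 89) ≈ -3.7865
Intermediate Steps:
Function('s')(x) = Add(-2, x) (Function('s')(x) = Add(x, -2) = Add(-2, x))
Function('O')(d) = Add(-4, Mul(2, d)) (Function('O')(d) = Mul(2, Add(-2, d)) = Add(-4, Mul(2, d)))
Mul(Add(-321, Function('O')(-6)), Pow(Add(-165, 254), -1)) = Mul(Add(-321, Add(-4, Mul(2, -6))), Pow(Add(-165, 254), -1)) = Mul(Add(-321, Add(-4, -12)), Pow(89, -1)) = Mul(Add(-321, -16), Rational(1, 89)) = Mul(-337, Rational(1, 89)) = Rational(-337, 89)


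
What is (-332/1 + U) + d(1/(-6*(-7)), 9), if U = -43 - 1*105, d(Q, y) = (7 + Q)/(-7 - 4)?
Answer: -222055/462 ≈ -480.64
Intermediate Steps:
d(Q, y) = -7/11 - Q/11 (d(Q, y) = (7 + Q)/(-11) = (7 + Q)*(-1/11) = -7/11 - Q/11)
U = -148 (U = -43 - 105 = -148)
(-332/1 + U) + d(1/(-6*(-7)), 9) = (-332/1 - 148) + (-7/11 - 1/(11*(-6)*(-7))) = (-332*1 - 148) + (-7/11 - (-1)*(-1)/(66*7)) = (-332 - 148) + (-7/11 - 1/11*1/42) = -480 + (-7/11 - 1/462) = -480 - 295/462 = -222055/462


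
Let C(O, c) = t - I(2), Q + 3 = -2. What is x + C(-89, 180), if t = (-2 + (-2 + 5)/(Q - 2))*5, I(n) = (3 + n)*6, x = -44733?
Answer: -313426/7 ≈ -44775.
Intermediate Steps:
Q = -5 (Q = -3 - 2 = -5)
I(n) = 18 + 6*n
t = -85/7 (t = (-2 + (-2 + 5)/(-5 - 2))*5 = (-2 + 3/(-7))*5 = (-2 + 3*(-1/7))*5 = (-2 - 3/7)*5 = -17/7*5 = -85/7 ≈ -12.143)
C(O, c) = -295/7 (C(O, c) = -85/7 - (18 + 6*2) = -85/7 - (18 + 12) = -85/7 - 1*30 = -85/7 - 30 = -295/7)
x + C(-89, 180) = -44733 - 295/7 = -313426/7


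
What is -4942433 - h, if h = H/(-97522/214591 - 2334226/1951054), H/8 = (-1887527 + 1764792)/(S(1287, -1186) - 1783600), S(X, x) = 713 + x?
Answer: -3047271455671475254408933/616552953012729021 ≈ -4.9424e+6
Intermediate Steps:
H = 981880/1784073 (H = 8*((-1887527 + 1764792)/((713 - 1186) - 1783600)) = 8*(-122735/(-473 - 1783600)) = 8*(-122735/(-1784073)) = 8*(-122735*(-1/1784073)) = 8*(122735/1784073) = 981880/1784073 ≈ 0.55036)
h = -205546086079039160/616552953012729021 (h = 981880/(1784073*(-97522/214591 - 2334226/1951054)) = 981880/(1784073*(-97522*1/214591 - 2334226*1/1951054)) = 981880/(1784073*(-97522/214591 - 1167113/975527)) = 981880/(1784073*(-345587289877/209339314457)) = (981880/1784073)*(-209339314457/345587289877) = -205546086079039160/616552953012729021 ≈ -0.33338)
-4942433 - h = -4942433 - 1*(-205546086079039160/616552953012729021) = -4942433 + 205546086079039160/616552953012729021 = -3047271455671475254408933/616552953012729021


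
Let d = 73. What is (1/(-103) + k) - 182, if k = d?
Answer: -11228/103 ≈ -109.01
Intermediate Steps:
k = 73
(1/(-103) + k) - 182 = (1/(-103) + 73) - 182 = (-1/103 + 73) - 182 = 7518/103 - 182 = -11228/103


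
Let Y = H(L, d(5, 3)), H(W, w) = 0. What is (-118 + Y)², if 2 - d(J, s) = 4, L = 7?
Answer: 13924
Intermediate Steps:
d(J, s) = -2 (d(J, s) = 2 - 1*4 = 2 - 4 = -2)
Y = 0
(-118 + Y)² = (-118 + 0)² = (-118)² = 13924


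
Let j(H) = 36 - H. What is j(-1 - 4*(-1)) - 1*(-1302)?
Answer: 1335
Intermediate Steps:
j(-1 - 4*(-1)) - 1*(-1302) = (36 - (-1 - 4*(-1))) - 1*(-1302) = (36 - (-1 + 4)) + 1302 = (36 - 1*3) + 1302 = (36 - 3) + 1302 = 33 + 1302 = 1335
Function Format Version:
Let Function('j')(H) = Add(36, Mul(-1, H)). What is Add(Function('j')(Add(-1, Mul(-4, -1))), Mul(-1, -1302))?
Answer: 1335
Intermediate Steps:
Add(Function('j')(Add(-1, Mul(-4, -1))), Mul(-1, -1302)) = Add(Add(36, Mul(-1, Add(-1, Mul(-4, -1)))), Mul(-1, -1302)) = Add(Add(36, Mul(-1, Add(-1, 4))), 1302) = Add(Add(36, Mul(-1, 3)), 1302) = Add(Add(36, -3), 1302) = Add(33, 1302) = 1335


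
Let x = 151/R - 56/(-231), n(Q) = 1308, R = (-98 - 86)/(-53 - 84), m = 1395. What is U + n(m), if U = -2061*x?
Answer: -467358849/2024 ≈ -2.3091e+5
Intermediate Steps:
R = 184/137 (R = -184/(-137) = -184*(-1/137) = 184/137 ≈ 1.3431)
x = 684143/6072 (x = 151/(184/137) - 56/(-231) = 151*(137/184) - 56*(-1/231) = 20687/184 + 8/33 = 684143/6072 ≈ 112.67)
U = -470006241/2024 (U = -2061*684143/6072 = -470006241/2024 ≈ -2.3222e+5)
U + n(m) = -470006241/2024 + 1308 = -467358849/2024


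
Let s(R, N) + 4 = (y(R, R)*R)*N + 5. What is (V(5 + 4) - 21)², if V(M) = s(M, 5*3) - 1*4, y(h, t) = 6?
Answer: 617796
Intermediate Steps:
s(R, N) = 1 + 6*N*R (s(R, N) = -4 + ((6*R)*N + 5) = -4 + (6*N*R + 5) = -4 + (5 + 6*N*R) = 1 + 6*N*R)
V(M) = -3 + 90*M (V(M) = (1 + 6*(5*3)*M) - 1*4 = (1 + 6*15*M) - 4 = (1 + 90*M) - 4 = -3 + 90*M)
(V(5 + 4) - 21)² = ((-3 + 90*(5 + 4)) - 21)² = ((-3 + 90*9) - 21)² = ((-3 + 810) - 21)² = (807 - 21)² = 786² = 617796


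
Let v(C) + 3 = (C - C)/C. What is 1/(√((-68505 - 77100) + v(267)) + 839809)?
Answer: 839809/705279302089 - 2*I*√36402/705279302089 ≈ 1.1907e-6 - 5.4104e-10*I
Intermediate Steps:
v(C) = -3 (v(C) = -3 + (C - C)/C = -3 + 0/C = -3 + 0 = -3)
1/(√((-68505 - 77100) + v(267)) + 839809) = 1/(√((-68505 - 77100) - 3) + 839809) = 1/(√(-145605 - 3) + 839809) = 1/(√(-145608) + 839809) = 1/(2*I*√36402 + 839809) = 1/(839809 + 2*I*√36402)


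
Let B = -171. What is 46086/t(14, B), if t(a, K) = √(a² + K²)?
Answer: 46086*√29437/29437 ≈ 268.61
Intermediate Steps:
t(a, K) = √(K² + a²)
46086/t(14, B) = 46086/(√((-171)² + 14²)) = 46086/(√(29241 + 196)) = 46086/(√29437) = 46086*(√29437/29437) = 46086*√29437/29437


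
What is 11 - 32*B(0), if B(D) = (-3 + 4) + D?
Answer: -21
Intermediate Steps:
B(D) = 1 + D
11 - 32*B(0) = 11 - 32*(1 + 0) = 11 - 32*1 = 11 - 32 = -21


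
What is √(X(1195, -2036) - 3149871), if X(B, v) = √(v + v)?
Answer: √(-3149871 + 2*I*√1018) ≈ 0.02 + 1774.8*I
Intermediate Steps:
X(B, v) = √2*√v (X(B, v) = √(2*v) = √2*√v)
√(X(1195, -2036) - 3149871) = √(√2*√(-2036) - 3149871) = √(√2*(2*I*√509) - 3149871) = √(2*I*√1018 - 3149871) = √(-3149871 + 2*I*√1018)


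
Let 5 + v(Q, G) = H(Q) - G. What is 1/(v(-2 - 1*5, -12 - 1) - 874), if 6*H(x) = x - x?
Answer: -1/866 ≈ -0.0011547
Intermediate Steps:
H(x) = 0 (H(x) = (x - x)/6 = (⅙)*0 = 0)
v(Q, G) = -5 - G (v(Q, G) = -5 + (0 - G) = -5 - G)
1/(v(-2 - 1*5, -12 - 1) - 874) = 1/((-5 - (-12 - 1)) - 874) = 1/((-5 - 1*(-13)) - 874) = 1/((-5 + 13) - 874) = 1/(8 - 874) = 1/(-866) = -1/866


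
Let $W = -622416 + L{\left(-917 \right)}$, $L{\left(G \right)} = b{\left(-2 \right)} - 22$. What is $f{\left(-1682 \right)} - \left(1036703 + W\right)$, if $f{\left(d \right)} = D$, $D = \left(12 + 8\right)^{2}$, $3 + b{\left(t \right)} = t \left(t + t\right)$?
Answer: $-413870$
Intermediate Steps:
$b{\left(t \right)} = -3 + 2 t^{2}$ ($b{\left(t \right)} = -3 + t \left(t + t\right) = -3 + t 2 t = -3 + 2 t^{2}$)
$L{\left(G \right)} = -17$ ($L{\left(G \right)} = \left(-3 + 2 \left(-2\right)^{2}\right) - 22 = \left(-3 + 2 \cdot 4\right) - 22 = \left(-3 + 8\right) - 22 = 5 - 22 = -17$)
$W = -622433$ ($W = -622416 - 17 = -622433$)
$D = 400$ ($D = 20^{2} = 400$)
$f{\left(d \right)} = 400$
$f{\left(-1682 \right)} - \left(1036703 + W\right) = 400 - \left(1036703 - 622433\right) = 400 - 414270 = -413870$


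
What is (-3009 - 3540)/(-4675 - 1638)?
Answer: 111/107 ≈ 1.0374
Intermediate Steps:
(-3009 - 3540)/(-4675 - 1638) = -6549/(-6313) = -6549*(-1/6313) = 111/107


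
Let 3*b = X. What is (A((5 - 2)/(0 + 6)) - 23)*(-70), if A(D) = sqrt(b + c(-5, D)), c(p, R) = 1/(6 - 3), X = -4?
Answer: 1610 - 70*I ≈ 1610.0 - 70.0*I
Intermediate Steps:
b = -4/3 (b = (1/3)*(-4) = -4/3 ≈ -1.3333)
c(p, R) = 1/3
A(D) = I (A(D) = sqrt(-4/3 + 1/3) = sqrt(-1) = I)
(A((5 - 2)/(0 + 6)) - 23)*(-70) = (I - 23)*(-70) = (-23 + I)*(-70) = 1610 - 70*I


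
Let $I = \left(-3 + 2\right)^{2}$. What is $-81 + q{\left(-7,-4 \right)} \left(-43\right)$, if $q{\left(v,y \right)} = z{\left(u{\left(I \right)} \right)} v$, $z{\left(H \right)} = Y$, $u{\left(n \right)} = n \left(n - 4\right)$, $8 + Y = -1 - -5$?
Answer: $-1285$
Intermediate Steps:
$I = 1$ ($I = \left(-1\right)^{2} = 1$)
$Y = -4$ ($Y = -8 - -4 = -8 + \left(-1 + 5\right) = -8 + 4 = -4$)
$u{\left(n \right)} = n \left(-4 + n\right)$
$z{\left(H \right)} = -4$
$q{\left(v,y \right)} = - 4 v$
$-81 + q{\left(-7,-4 \right)} \left(-43\right) = -81 + \left(-4\right) \left(-7\right) \left(-43\right) = -81 + 28 \left(-43\right) = -81 - 1204 = -1285$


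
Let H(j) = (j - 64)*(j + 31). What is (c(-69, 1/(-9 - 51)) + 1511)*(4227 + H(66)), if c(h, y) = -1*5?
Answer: 6658026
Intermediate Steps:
H(j) = (-64 + j)*(31 + j)
c(h, y) = -5
(c(-69, 1/(-9 - 51)) + 1511)*(4227 + H(66)) = (-5 + 1511)*(4227 + (-1984 + 66² - 33*66)) = 1506*(4227 + (-1984 + 4356 - 2178)) = 1506*(4227 + 194) = 1506*4421 = 6658026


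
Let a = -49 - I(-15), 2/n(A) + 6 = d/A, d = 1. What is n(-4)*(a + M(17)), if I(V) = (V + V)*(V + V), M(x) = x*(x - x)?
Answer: 7592/25 ≈ 303.68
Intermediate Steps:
M(x) = 0 (M(x) = x*0 = 0)
I(V) = 4*V² (I(V) = (2*V)*(2*V) = 4*V²)
n(A) = 2/(-6 + 1/A)
a = -949 (a = -49 - 4*(-15)² = -49 - 4*225 = -49 - 1*900 = -49 - 900 = -949)
n(-4)*(a + M(17)) = (-2*(-4)/(-1 + 6*(-4)))*(-949 + 0) = -2*(-4)/(-1 - 24)*(-949) = -2*(-4)/(-25)*(-949) = -2*(-4)*(-1/25)*(-949) = -8/25*(-949) = 7592/25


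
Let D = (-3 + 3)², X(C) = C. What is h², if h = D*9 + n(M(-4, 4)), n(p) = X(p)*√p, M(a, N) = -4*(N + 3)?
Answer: -21952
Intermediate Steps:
M(a, N) = -12 - 4*N (M(a, N) = -4*(3 + N) = -12 - 4*N)
D = 0 (D = 0² = 0)
n(p) = p^(3/2) (n(p) = p*√p = p^(3/2))
h = -56*I*√7 (h = 0*9 + (-12 - 4*4)^(3/2) = 0 + (-12 - 16)^(3/2) = 0 + (-28)^(3/2) = 0 - 56*I*√7 = -56*I*√7 ≈ -148.16*I)
h² = (-56*I*√7)² = -21952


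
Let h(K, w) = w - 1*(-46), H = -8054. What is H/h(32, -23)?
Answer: -8054/23 ≈ -350.17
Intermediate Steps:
h(K, w) = 46 + w (h(K, w) = w + 46 = 46 + w)
H/h(32, -23) = -8054/(46 - 23) = -8054/23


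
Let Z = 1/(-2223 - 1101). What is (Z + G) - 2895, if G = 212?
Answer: -8918293/3324 ≈ -2683.0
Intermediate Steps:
Z = -1/3324 (Z = 1/(-3324) = -1/3324 ≈ -0.00030084)
(Z + G) - 2895 = (-1/3324 + 212) - 2895 = 704687/3324 - 2895 = -8918293/3324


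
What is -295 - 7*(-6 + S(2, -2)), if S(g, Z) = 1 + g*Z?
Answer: -232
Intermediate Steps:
S(g, Z) = 1 + Z*g
-295 - 7*(-6 + S(2, -2)) = -295 - 7*(-6 + (1 - 2*2)) = -295 - 7*(-6 + (1 - 4)) = -295 - 7*(-6 - 3) = -295 - 7*(-9) = -295 - 1*(-63) = -295 + 63 = -232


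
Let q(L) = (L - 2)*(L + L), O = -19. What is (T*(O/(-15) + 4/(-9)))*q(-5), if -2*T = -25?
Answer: 6475/9 ≈ 719.44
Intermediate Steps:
T = 25/2 (T = -½*(-25) = 25/2 ≈ 12.500)
q(L) = 2*L*(-2 + L) (q(L) = (-2 + L)*(2*L) = 2*L*(-2 + L))
(T*(O/(-15) + 4/(-9)))*q(-5) = (25*(-19/(-15) + 4/(-9))/2)*(2*(-5)*(-2 - 5)) = (25*(-19*(-1/15) + 4*(-⅑))/2)*(2*(-5)*(-7)) = (25*(19/15 - 4/9)/2)*70 = ((25/2)*(37/45))*70 = (185/18)*70 = 6475/9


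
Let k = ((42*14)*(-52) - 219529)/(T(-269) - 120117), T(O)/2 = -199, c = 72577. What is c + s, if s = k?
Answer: 1749373452/24103 ≈ 72579.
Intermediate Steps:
T(O) = -398 (T(O) = 2*(-199) = -398)
k = 50021/24103 (k = ((42*14)*(-52) - 219529)/(-398 - 120117) = (588*(-52) - 219529)/(-120515) = (-30576 - 219529)*(-1/120515) = -250105*(-1/120515) = 50021/24103 ≈ 2.0753)
s = 50021/24103 ≈ 2.0753
c + s = 72577 + 50021/24103 = 1749373452/24103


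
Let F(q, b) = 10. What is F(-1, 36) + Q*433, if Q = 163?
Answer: 70589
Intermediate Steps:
F(-1, 36) + Q*433 = 10 + 163*433 = 10 + 70579 = 70589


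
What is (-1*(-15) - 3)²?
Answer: 144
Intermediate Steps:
(-1*(-15) - 3)² = (15 - 3)² = 12² = 144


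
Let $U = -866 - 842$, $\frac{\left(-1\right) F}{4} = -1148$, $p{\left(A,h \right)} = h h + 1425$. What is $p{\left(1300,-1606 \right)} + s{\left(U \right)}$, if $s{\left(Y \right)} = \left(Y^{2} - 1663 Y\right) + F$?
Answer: $8342921$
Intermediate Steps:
$p{\left(A,h \right)} = 1425 + h^{2}$ ($p{\left(A,h \right)} = h^{2} + 1425 = 1425 + h^{2}$)
$F = 4592$ ($F = \left(-4\right) \left(-1148\right) = 4592$)
$U = -1708$
$s{\left(Y \right)} = 4592 + Y^{2} - 1663 Y$ ($s{\left(Y \right)} = \left(Y^{2} - 1663 Y\right) + 4592 = 4592 + Y^{2} - 1663 Y$)
$p{\left(1300,-1606 \right)} + s{\left(U \right)} = \left(1425 + \left(-1606\right)^{2}\right) + \left(4592 + \left(-1708\right)^{2} - -2840404\right) = \left(1425 + 2579236\right) + \left(4592 + 2917264 + 2840404\right) = 2580661 + 5762260 = 8342921$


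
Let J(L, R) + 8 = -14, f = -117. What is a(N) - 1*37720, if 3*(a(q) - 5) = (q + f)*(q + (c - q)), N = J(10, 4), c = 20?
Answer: -115925/3 ≈ -38642.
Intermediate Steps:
J(L, R) = -22 (J(L, R) = -8 - 14 = -22)
N = -22
a(q) = -775 + 20*q/3 (a(q) = 5 + ((q - 117)*(q + (20 - q)))/3 = 5 + ((-117 + q)*20)/3 = 5 + (-2340 + 20*q)/3 = 5 + (-780 + 20*q/3) = -775 + 20*q/3)
a(N) - 1*37720 = (-775 + (20/3)*(-22)) - 1*37720 = (-775 - 440/3) - 37720 = -2765/3 - 37720 = -115925/3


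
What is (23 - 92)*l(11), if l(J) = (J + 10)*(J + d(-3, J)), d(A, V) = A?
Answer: -11592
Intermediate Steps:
l(J) = (-3 + J)*(10 + J) (l(J) = (J + 10)*(J - 3) = (10 + J)*(-3 + J) = (-3 + J)*(10 + J))
(23 - 92)*l(11) = (23 - 92)*(-30 + 11² + 7*11) = -69*(-30 + 121 + 77) = -69*168 = -11592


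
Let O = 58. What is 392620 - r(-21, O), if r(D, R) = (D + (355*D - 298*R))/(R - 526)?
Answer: 45930350/117 ≈ 3.9257e+5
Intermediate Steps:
r(D, R) = (-298*R + 356*D)/(-526 + R) (r(D, R) = (D + (-298*R + 355*D))/(-526 + R) = (-298*R + 356*D)/(-526 + R))
392620 - r(-21, O) = 392620 - 2*(-149*58 + 178*(-21))/(-526 + 58) = 392620 - 2*(-8642 - 3738)/(-468) = 392620 - 2*(-1)*(-12380)/468 = 392620 - 1*6190/117 = 392620 - 6190/117 = 45930350/117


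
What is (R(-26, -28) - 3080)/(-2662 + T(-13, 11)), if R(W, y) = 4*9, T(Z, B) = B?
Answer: 3044/2651 ≈ 1.1482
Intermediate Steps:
R(W, y) = 36
(R(-26, -28) - 3080)/(-2662 + T(-13, 11)) = (36 - 3080)/(-2662 + 11) = -3044/(-2651) = -3044*(-1/2651) = 3044/2651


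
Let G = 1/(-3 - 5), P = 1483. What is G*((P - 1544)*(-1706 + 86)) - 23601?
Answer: -71907/2 ≈ -35954.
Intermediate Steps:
G = -1/8 (G = 1/(-8) = -1/8 ≈ -0.12500)
G*((P - 1544)*(-1706 + 86)) - 23601 = -(1483 - 1544)*(-1706 + 86)/8 - 23601 = -(-61)*(-1620)/8 - 23601 = -1/8*98820 - 23601 = -24705/2 - 23601 = -71907/2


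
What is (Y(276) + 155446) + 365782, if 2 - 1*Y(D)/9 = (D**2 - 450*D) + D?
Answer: 950978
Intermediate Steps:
Y(D) = 18 - 9*D**2 + 4041*D (Y(D) = 18 - 9*((D**2 - 450*D) + D) = 18 - 9*(D**2 - 449*D) = 18 + (-9*D**2 + 4041*D) = 18 - 9*D**2 + 4041*D)
(Y(276) + 155446) + 365782 = ((18 - 9*276**2 + 4041*276) + 155446) + 365782 = ((18 - 9*76176 + 1115316) + 155446) + 365782 = ((18 - 685584 + 1115316) + 155446) + 365782 = (429750 + 155446) + 365782 = 585196 + 365782 = 950978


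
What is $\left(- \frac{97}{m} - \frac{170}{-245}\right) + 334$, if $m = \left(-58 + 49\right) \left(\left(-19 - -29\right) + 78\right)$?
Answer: $\frac{12993553}{38808} \approx 334.82$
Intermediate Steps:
$m = -792$ ($m = - 9 \left(\left(-19 + 29\right) + 78\right) = - 9 \left(10 + 78\right) = \left(-9\right) 88 = -792$)
$\left(- \frac{97}{m} - \frac{170}{-245}\right) + 334 = \left(- \frac{97}{-792} - \frac{170}{-245}\right) + 334 = \left(\left(-97\right) \left(- \frac{1}{792}\right) - - \frac{34}{49}\right) + 334 = \left(\frac{97}{792} + \frac{34}{49}\right) + 334 = \frac{31681}{38808} + 334 = \frac{12993553}{38808}$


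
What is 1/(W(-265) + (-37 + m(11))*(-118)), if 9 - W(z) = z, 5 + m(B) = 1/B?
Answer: 11/57412 ≈ 0.00019160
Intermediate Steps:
m(B) = -5 + 1/B
W(z) = 9 - z
1/(W(-265) + (-37 + m(11))*(-118)) = 1/((9 - 1*(-265)) + (-37 + (-5 + 1/11))*(-118)) = 1/((9 + 265) + (-37 + (-5 + 1/11))*(-118)) = 1/(274 + (-37 - 54/11)*(-118)) = 1/(274 - 461/11*(-118)) = 1/(274 + 54398/11) = 1/(57412/11) = 11/57412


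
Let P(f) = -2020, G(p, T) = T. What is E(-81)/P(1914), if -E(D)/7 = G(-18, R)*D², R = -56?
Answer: -642978/505 ≈ -1273.2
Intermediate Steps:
E(D) = 392*D² (E(D) = -(-392)*D² = 392*D²)
E(-81)/P(1914) = (392*(-81)²)/(-2020) = (392*6561)*(-1/2020) = 2571912*(-1/2020) = -642978/505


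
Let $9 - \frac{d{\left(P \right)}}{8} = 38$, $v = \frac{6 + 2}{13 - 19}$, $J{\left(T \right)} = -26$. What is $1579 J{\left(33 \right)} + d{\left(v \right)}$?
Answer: $-41286$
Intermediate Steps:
$v = - \frac{4}{3}$ ($v = \frac{8}{-6} = 8 \left(- \frac{1}{6}\right) = - \frac{4}{3} \approx -1.3333$)
$d{\left(P \right)} = -232$ ($d{\left(P \right)} = 72 - 304 = -232$)
$1579 J{\left(33 \right)} + d{\left(v \right)} = 1579 \left(-26\right) - 232 = -41054 - 232 = -41286$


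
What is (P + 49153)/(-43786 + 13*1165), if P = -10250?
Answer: -38903/28641 ≈ -1.3583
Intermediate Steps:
(P + 49153)/(-43786 + 13*1165) = (-10250 + 49153)/(-43786 + 13*1165) = 38903/(-43786 + 15145) = 38903/(-28641) = 38903*(-1/28641) = -38903/28641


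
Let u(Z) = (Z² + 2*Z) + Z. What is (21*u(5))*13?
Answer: 10920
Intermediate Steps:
u(Z) = Z² + 3*Z
(21*u(5))*13 = (21*(5*(3 + 5)))*13 = (21*(5*8))*13 = (21*40)*13 = 840*13 = 10920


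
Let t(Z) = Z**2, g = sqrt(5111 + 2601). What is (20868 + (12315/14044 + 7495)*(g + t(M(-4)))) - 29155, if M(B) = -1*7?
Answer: 5041950027/14044 + 105272095*sqrt(482)/3511 ≈ 1.0173e+6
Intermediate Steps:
g = 4*sqrt(482) (g = sqrt(7712) = 4*sqrt(482) ≈ 87.818)
M(B) = -7
(20868 + (12315/14044 + 7495)*(g + t(M(-4)))) - 29155 = (20868 + (12315/14044 + 7495)*(4*sqrt(482) + (-7)**2)) - 29155 = (20868 + (12315*(1/14044) + 7495)*(4*sqrt(482) + 49)) - 29155 = (20868 + (12315/14044 + 7495)*(49 + 4*sqrt(482))) - 29155 = (20868 + 105272095*(49 + 4*sqrt(482))/14044) - 29155 = (20868 + (5158332655/14044 + 105272095*sqrt(482)/3511)) - 29155 = (5451402847/14044 + 105272095*sqrt(482)/3511) - 29155 = 5041950027/14044 + 105272095*sqrt(482)/3511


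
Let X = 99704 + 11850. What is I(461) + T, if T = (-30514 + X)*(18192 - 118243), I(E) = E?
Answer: -8108132579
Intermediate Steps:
X = 111554
T = -8108133040 (T = (-30514 + 111554)*(18192 - 118243) = 81040*(-100051) = -8108133040)
I(461) + T = 461 - 8108133040 = -8108132579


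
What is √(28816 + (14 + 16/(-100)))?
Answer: √720746/5 ≈ 169.79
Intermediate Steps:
√(28816 + (14 + 16/(-100))) = √(28816 + (14 + 16*(-1/100))) = √(28816 + (14 - 4/25)) = √(28816 + 346/25) = √(720746/25) = √720746/5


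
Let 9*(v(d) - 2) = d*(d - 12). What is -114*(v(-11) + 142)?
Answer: -58862/3 ≈ -19621.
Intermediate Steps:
v(d) = 2 + d*(-12 + d)/9 (v(d) = 2 + (d*(d - 12))/9 = 2 + (d*(-12 + d))/9 = 2 + d*(-12 + d)/9)
-114*(v(-11) + 142) = -114*((2 - 4/3*(-11) + (⅑)*(-11)²) + 142) = -114*((2 + 44/3 + (⅑)*121) + 142) = -114*((2 + 44/3 + 121/9) + 142) = -114*(271/9 + 142) = -114*1549/9 = -58862/3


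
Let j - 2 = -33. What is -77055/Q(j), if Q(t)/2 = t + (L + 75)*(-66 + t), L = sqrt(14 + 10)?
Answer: 56296383/10630364 - 1494867*sqrt(6)/10630364 ≈ 4.9514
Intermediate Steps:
L = 2*sqrt(6) (L = sqrt(24) = 2*sqrt(6) ≈ 4.8990)
j = -31 (j = 2 - 33 = -31)
Q(t) = 2*t + 2*(-66 + t)*(75 + 2*sqrt(6)) (Q(t) = 2*(t + (2*sqrt(6) + 75)*(-66 + t)) = 2*(t + (75 + 2*sqrt(6))*(-66 + t)) = 2*(t + (-66 + t)*(75 + 2*sqrt(6))) = 2*t + 2*(-66 + t)*(75 + 2*sqrt(6)))
-77055/Q(j) = -77055/(-9900 - 264*sqrt(6) + 152*(-31) + 4*(-31)*sqrt(6)) = -77055/(-9900 - 264*sqrt(6) - 4712 - 124*sqrt(6)) = -77055/(-14612 - 388*sqrt(6))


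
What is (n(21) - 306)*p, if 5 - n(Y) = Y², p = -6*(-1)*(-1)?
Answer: 4452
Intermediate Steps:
p = -6 (p = 6*(-1) = -6)
n(Y) = 5 - Y²
(n(21) - 306)*p = ((5 - 1*21²) - 306)*(-6) = ((5 - 1*441) - 306)*(-6) = ((5 - 441) - 306)*(-6) = (-436 - 306)*(-6) = -742*(-6) = 4452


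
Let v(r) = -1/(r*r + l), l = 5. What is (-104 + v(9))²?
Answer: 80013025/7396 ≈ 10818.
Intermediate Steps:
v(r) = -1/(5 + r²) (v(r) = -1/(r*r + 5) = -1/(r² + 5) = -1/(5 + r²))
(-104 + v(9))² = (-104 - 1/(5 + 9²))² = (-104 - 1/(5 + 81))² = (-104 - 1/86)² = (-8945/86)² = 80013025/7396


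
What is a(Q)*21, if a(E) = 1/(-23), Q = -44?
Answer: -21/23 ≈ -0.91304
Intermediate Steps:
a(E) = -1/23
a(Q)*21 = -1/23*21 = -21/23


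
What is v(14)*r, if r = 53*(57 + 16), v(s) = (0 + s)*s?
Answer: 758324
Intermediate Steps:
v(s) = s² (v(s) = s*s = s²)
r = 3869 (r = 53*73 = 3869)
v(14)*r = 14²*3869 = 196*3869 = 758324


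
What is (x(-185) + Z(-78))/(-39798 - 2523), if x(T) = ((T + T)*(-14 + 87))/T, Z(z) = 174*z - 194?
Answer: 4540/14107 ≈ 0.32183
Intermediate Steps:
Z(z) = -194 + 174*z
x(T) = 146 (x(T) = ((2*T)*73)/T = (146*T)/T = 146)
(x(-185) + Z(-78))/(-39798 - 2523) = (146 + (-194 + 174*(-78)))/(-39798 - 2523) = (146 + (-194 - 13572))/(-42321) = (146 - 13766)*(-1/42321) = -13620*(-1/42321) = 4540/14107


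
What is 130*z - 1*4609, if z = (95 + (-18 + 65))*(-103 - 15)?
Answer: -2182889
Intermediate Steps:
z = -16756 (z = (95 + 47)*(-118) = 142*(-118) = -16756)
130*z - 1*4609 = 130*(-16756) - 1*4609 = -2178280 - 4609 = -2182889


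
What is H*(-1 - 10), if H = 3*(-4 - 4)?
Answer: 264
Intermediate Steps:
H = -24 (H = 3*(-8) = -24)
H*(-1 - 10) = -24*(-1 - 10) = -24*(-11) = 264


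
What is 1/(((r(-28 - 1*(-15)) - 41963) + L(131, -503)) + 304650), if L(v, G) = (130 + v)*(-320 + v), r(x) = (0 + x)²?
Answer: 1/213527 ≈ 4.6833e-6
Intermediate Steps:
r(x) = x²
L(v, G) = (-320 + v)*(130 + v)
1/(((r(-28 - 1*(-15)) - 41963) + L(131, -503)) + 304650) = 1/((((-28 - 1*(-15))² - 41963) + (-41600 + 131² - 190*131)) + 304650) = 1/((((-28 + 15)² - 41963) + (-41600 + 17161 - 24890)) + 304650) = 1/((((-13)² - 41963) - 49329) + 304650) = 1/(((169 - 41963) - 49329) + 304650) = 1/((-41794 - 49329) + 304650) = 1/(-91123 + 304650) = 1/213527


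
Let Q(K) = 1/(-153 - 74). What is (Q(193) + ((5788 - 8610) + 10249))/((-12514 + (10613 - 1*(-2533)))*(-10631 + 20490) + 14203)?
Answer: 561976/472545219 ≈ 0.0011893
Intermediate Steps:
Q(K) = -1/227 (Q(K) = 1/(-227) = -1/227)
(Q(193) + ((5788 - 8610) + 10249))/((-12514 + (10613 - 1*(-2533)))*(-10631 + 20490) + 14203) = (-1/227 + ((5788 - 8610) + 10249))/((-12514 + (10613 - 1*(-2533)))*(-10631 + 20490) + 14203) = (-1/227 + (-2822 + 10249))/((-12514 + (10613 + 2533))*9859 + 14203) = (-1/227 + 7427)/((-12514 + 13146)*9859 + 14203) = 1685928/(227*(632*9859 + 14203)) = 1685928/(227*(6230888 + 14203)) = (1685928/227)/6245091 = (1685928/227)*(1/6245091) = 561976/472545219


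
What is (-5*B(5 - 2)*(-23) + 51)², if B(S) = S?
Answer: 156816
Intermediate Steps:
(-5*B(5 - 2)*(-23) + 51)² = (-5*(5 - 2)*(-23) + 51)² = (-5*3*(-23) + 51)² = (-15*(-23) + 51)² = (345 + 51)² = 396² = 156816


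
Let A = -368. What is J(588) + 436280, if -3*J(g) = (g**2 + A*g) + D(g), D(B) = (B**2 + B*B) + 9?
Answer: 162661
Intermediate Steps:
D(B) = 9 + 2*B**2 (D(B) = (B**2 + B**2) + 9 = 2*B**2 + 9 = 9 + 2*B**2)
J(g) = -3 - g**2 + 368*g/3 (J(g) = -((g**2 - 368*g) + (9 + 2*g**2))/3 = -(9 - 368*g + 3*g**2)/3 = -3 - g**2 + 368*g/3)
J(588) + 436280 = (-3 - 1*588**2 + (368/3)*588) + 436280 = (-3 - 1*345744 + 72128) + 436280 = (-3 - 345744 + 72128) + 436280 = -273619 + 436280 = 162661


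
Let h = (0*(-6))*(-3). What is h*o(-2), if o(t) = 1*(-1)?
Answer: 0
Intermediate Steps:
o(t) = -1
h = 0 (h = 0*(-3) = 0)
h*o(-2) = 0*(-1) = 0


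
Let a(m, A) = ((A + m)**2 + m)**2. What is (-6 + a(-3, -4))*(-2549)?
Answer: -5378390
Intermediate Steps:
a(m, A) = (m + (A + m)**2)**2
(-6 + a(-3, -4))*(-2549) = (-6 + (-3 + (-4 - 3)**2)**2)*(-2549) = (-6 + (-3 + (-7)**2)**2)*(-2549) = (-6 + (-3 + 49)**2)*(-2549) = (-6 + 46**2)*(-2549) = (-6 + 2116)*(-2549) = 2110*(-2549) = -5378390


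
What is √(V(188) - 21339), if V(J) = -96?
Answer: I*√21435 ≈ 146.41*I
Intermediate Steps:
√(V(188) - 21339) = √(-96 - 21339) = √(-21435) = I*√21435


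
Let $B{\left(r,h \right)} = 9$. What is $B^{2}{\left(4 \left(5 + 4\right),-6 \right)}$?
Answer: $81$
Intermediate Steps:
$B^{2}{\left(4 \left(5 + 4\right),-6 \right)} = 9^{2} = 81$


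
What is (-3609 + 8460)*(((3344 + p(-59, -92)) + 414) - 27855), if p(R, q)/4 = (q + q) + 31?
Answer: -119863359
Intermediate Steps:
p(R, q) = 124 + 8*q (p(R, q) = 4*((q + q) + 31) = 4*(2*q + 31) = 4*(31 + 2*q) = 124 + 8*q)
(-3609 + 8460)*(((3344 + p(-59, -92)) + 414) - 27855) = (-3609 + 8460)*(((3344 + (124 + 8*(-92))) + 414) - 27855) = 4851*(((3344 + (124 - 736)) + 414) - 27855) = 4851*(((3344 - 612) + 414) - 27855) = 4851*((2732 + 414) - 27855) = 4851*(3146 - 27855) = 4851*(-24709) = -119863359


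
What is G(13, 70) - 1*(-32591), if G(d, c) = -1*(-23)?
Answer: 32614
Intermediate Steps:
G(d, c) = 23
G(13, 70) - 1*(-32591) = 23 - 1*(-32591) = 23 + 32591 = 32614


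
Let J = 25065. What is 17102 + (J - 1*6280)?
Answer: 35887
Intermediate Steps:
17102 + (J - 1*6280) = 17102 + (25065 - 1*6280) = 17102 + (25065 - 6280) = 17102 + 18785 = 35887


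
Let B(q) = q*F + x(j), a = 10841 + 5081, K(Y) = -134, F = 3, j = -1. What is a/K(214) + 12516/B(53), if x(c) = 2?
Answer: -63307/1541 ≈ -41.082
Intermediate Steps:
a = 15922
B(q) = 2 + 3*q (B(q) = q*3 + 2 = 3*q + 2 = 2 + 3*q)
a/K(214) + 12516/B(53) = 15922/(-134) + 12516/(2 + 3*53) = 15922*(-1/134) + 12516/(2 + 159) = -7961/67 + 12516/161 = -7961/67 + 12516*(1/161) = -7961/67 + 1788/23 = -63307/1541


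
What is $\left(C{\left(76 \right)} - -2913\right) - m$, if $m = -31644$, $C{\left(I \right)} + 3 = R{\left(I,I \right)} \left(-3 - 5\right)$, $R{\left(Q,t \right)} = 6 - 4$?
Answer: $34538$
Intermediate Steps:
$R{\left(Q,t \right)} = 2$ ($R{\left(Q,t \right)} = 6 - 4 = 2$)
$C{\left(I \right)} = -19$ ($C{\left(I \right)} = -3 + 2 \left(-3 - 5\right) = -3 + 2 \left(-8\right) = -3 - 16 = -19$)
$\left(C{\left(76 \right)} - -2913\right) - m = \left(-19 - -2913\right) - -31644 = \left(-19 + 2913\right) + 31644 = 2894 + 31644 = 34538$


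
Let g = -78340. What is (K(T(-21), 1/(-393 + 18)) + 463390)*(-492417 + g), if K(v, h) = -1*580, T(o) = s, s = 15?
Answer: -264152047170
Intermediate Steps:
T(o) = 15
K(v, h) = -580
(K(T(-21), 1/(-393 + 18)) + 463390)*(-492417 + g) = (-580 + 463390)*(-492417 - 78340) = 462810*(-570757) = -264152047170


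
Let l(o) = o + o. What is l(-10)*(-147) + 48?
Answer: 2988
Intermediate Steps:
l(o) = 2*o
l(-10)*(-147) + 48 = (2*(-10))*(-147) + 48 = -20*(-147) + 48 = 2940 + 48 = 2988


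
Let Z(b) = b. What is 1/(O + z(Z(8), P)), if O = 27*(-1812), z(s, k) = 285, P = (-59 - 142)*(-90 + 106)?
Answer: -1/48639 ≈ -2.0560e-5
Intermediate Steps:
P = -3216 (P = -201*16 = -3216)
O = -48924
1/(O + z(Z(8), P)) = 1/(-48924 + 285) = 1/(-48639) = -1/48639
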